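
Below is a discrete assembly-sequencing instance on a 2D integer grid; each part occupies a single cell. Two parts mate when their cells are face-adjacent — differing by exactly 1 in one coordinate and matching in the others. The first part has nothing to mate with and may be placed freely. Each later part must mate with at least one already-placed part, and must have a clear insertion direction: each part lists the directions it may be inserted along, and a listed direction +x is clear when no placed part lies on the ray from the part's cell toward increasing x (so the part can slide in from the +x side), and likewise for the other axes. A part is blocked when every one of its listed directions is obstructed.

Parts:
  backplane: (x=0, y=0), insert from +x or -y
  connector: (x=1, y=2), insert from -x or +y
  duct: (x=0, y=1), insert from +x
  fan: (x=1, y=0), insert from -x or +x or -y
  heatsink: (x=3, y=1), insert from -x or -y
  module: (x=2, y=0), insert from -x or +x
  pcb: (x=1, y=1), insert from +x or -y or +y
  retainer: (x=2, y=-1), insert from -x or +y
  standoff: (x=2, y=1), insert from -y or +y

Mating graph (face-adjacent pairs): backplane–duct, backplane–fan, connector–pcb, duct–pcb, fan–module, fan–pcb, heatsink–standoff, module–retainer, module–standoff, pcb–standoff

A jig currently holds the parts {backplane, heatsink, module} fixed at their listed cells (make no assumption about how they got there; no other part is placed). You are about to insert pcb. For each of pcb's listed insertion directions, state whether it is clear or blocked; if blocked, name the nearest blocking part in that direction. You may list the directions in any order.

+x: nearest on ray is heatsink@(3, 1) ⇒ blocked
-y: ray from pcb(1, 1) has no placed part ⇒ clear
+y: ray from pcb(1, 1) has no placed part ⇒ clear

+x: blocked by heatsink; +y: clear; -y: clear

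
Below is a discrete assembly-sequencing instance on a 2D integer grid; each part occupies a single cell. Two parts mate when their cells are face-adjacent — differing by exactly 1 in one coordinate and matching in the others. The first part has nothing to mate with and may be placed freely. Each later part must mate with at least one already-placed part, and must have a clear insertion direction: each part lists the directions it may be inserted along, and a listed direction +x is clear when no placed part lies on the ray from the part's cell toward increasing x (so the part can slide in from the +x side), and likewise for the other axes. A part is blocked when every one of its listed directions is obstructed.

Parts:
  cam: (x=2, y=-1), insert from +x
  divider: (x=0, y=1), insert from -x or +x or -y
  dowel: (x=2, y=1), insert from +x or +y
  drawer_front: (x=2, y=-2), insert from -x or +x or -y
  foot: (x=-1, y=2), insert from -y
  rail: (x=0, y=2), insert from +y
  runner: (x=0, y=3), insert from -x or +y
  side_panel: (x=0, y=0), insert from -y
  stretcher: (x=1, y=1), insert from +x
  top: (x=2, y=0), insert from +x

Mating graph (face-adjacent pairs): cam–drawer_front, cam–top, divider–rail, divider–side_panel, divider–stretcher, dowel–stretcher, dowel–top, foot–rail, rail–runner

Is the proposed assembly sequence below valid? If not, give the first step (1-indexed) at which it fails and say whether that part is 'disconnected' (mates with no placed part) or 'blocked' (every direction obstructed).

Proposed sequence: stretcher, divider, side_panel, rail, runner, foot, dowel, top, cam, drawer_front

1. stretcher@(1, 1) [+x clear] — {stretcher}
2. divider@(0, 1) [-x clear] — {divider, stretcher}
3. side_panel@(0, 0) [-y clear] — {divider, side_panel, stretcher}
4. rail@(0, 2) [+y clear] — {divider, rail, side_panel, stretcher}
5. runner@(0, 3) [-x clear] — {divider, rail, runner, side_panel, stretcher}
6. foot@(-1, 2) [-y clear] — {divider, foot, rail, runner, side_panel, stretcher}
7. dowel@(2, 1) [+x clear] — {divider, dowel, foot, rail, runner, side_panel, stretcher}
8. top@(2, 0) [+x clear] — {divider, dowel, foot, rail, runner, side_panel, stretcher, top}
9. cam@(2, -1) [+x clear] — {cam, divider, dowel, foot, rail, runner, side_panel, stretcher, top}
10. drawer_front@(2, -2) [-x clear] — {cam, divider, dowel, drawer_front, foot, rail, runner, side_panel, stretcher, top}

Valid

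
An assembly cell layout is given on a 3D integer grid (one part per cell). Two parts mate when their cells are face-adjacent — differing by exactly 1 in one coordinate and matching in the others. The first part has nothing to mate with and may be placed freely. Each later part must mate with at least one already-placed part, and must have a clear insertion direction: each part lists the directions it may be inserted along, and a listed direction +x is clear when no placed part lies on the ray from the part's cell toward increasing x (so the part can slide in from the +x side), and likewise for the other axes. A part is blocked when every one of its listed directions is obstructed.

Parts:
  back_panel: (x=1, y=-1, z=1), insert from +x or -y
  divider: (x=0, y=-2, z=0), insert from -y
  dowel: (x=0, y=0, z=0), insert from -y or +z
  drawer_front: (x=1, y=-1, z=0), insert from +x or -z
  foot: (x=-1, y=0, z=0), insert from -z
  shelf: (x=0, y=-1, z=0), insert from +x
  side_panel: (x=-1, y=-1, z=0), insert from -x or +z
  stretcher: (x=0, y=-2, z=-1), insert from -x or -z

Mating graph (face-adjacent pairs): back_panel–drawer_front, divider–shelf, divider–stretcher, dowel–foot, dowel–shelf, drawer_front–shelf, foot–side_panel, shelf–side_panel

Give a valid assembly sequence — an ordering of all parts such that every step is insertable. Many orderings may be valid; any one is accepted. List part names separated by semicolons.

1. shelf@(0, -1, 0) [+x clear] — {shelf}
2. divider@(0, -2, 0) [-y clear] — {divider, shelf}
3. stretcher@(0, -2, -1) [-x clear] — {divider, shelf, stretcher}
4. side_panel@(-1, -1, 0) [-x clear] — {divider, shelf, side_panel, stretcher}
5. foot@(-1, 0, 0) [-z clear] — {divider, foot, shelf, side_panel, stretcher}
6. dowel@(0, 0, 0) [+z clear] — {divider, dowel, foot, shelf, side_panel, stretcher}
7. drawer_front@(1, -1, 0) [+x clear] — {divider, dowel, drawer_front, foot, shelf, side_panel, stretcher}
8. back_panel@(1, -1, 1) [+x clear] — {back_panel, divider, dowel, drawer_front, foot, shelf, side_panel, stretcher}

shelf; divider; stretcher; side_panel; foot; dowel; drawer_front; back_panel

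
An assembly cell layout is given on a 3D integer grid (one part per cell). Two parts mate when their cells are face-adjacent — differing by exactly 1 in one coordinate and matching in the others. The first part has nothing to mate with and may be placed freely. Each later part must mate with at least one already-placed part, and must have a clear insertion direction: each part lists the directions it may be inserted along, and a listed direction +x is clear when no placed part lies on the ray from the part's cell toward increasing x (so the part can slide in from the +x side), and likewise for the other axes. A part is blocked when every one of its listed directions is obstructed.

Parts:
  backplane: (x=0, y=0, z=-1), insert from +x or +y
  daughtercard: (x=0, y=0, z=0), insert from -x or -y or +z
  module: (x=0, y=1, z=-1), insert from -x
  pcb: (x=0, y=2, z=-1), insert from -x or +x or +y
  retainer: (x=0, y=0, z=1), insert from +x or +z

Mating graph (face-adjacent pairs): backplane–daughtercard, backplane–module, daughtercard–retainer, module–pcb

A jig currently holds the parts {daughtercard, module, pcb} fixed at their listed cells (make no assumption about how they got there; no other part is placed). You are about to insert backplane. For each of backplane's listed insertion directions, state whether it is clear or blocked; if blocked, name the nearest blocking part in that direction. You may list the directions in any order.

+x: clear; +y: blocked by module

+x: ray from backplane(0, 0, -1) has no placed part ⇒ clear
+y: nearest on ray is module@(0, 1, -1) ⇒ blocked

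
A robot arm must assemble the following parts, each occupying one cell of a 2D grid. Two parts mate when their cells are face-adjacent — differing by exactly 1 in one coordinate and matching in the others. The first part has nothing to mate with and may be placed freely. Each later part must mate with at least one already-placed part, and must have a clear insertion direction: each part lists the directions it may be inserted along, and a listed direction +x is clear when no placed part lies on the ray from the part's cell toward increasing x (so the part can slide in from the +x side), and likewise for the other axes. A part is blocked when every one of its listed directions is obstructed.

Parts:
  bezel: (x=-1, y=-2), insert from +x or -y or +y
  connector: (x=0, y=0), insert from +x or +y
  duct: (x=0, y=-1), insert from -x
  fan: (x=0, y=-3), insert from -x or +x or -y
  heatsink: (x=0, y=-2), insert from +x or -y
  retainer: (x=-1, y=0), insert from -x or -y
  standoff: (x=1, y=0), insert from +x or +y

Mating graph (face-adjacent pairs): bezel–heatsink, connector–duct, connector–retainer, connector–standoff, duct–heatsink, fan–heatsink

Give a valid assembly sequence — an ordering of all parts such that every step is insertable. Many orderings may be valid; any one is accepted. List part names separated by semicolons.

fan; heatsink; bezel; duct; connector; standoff; retainer

1. fan@(0, -3) [-x clear] — {fan}
2. heatsink@(0, -2) [+x clear] — {fan, heatsink}
3. bezel@(-1, -2) [-y clear] — {bezel, fan, heatsink}
4. duct@(0, -1) [-x clear] — {bezel, duct, fan, heatsink}
5. connector@(0, 0) [+x clear] — {bezel, connector, duct, fan, heatsink}
6. standoff@(1, 0) [+x clear] — {bezel, connector, duct, fan, heatsink, standoff}
7. retainer@(-1, 0) [-x clear] — {bezel, connector, duct, fan, heatsink, retainer, standoff}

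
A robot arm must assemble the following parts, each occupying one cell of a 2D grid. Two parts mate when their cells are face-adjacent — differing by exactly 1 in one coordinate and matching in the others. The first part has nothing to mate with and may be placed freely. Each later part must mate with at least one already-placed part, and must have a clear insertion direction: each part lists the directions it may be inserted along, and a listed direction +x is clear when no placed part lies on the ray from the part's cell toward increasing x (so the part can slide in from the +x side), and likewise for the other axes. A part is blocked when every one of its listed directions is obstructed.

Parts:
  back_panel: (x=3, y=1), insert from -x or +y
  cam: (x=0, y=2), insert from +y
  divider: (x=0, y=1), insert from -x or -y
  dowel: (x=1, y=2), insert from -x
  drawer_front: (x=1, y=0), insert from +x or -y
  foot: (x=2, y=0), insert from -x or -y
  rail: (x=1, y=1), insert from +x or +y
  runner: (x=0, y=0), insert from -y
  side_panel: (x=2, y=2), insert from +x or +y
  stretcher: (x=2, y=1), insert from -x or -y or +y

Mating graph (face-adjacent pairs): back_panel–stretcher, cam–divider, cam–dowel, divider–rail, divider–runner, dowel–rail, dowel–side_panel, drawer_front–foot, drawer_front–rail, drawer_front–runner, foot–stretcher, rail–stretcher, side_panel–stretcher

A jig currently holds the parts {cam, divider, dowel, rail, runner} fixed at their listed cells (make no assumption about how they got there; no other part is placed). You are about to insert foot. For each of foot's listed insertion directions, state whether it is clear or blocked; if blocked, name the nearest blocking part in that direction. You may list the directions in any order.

-x: blocked by runner; -y: clear

-x: nearest on ray is runner@(0, 0) ⇒ blocked
-y: ray from foot(2, 0) has no placed part ⇒ clear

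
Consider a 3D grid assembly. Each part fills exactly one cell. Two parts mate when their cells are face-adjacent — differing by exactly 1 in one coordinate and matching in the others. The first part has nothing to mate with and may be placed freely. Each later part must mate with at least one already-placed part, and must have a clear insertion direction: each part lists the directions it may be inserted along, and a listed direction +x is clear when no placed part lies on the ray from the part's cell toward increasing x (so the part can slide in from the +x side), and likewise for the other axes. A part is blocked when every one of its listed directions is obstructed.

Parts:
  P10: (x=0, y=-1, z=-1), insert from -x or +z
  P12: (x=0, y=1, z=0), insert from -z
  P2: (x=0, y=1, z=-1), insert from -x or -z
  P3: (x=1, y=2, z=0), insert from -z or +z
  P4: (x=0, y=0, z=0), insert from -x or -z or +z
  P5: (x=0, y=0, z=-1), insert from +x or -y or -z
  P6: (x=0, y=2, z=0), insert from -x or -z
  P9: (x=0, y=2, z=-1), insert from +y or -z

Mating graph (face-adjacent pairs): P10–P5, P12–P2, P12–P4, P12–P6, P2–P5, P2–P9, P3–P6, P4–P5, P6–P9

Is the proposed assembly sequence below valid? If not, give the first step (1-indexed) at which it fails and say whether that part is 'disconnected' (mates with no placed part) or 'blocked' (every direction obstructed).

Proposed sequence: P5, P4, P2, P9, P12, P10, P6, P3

1. P5@(0, 0, -1) [+x clear] — {P5}
2. P4@(0, 0, 0) [-x clear] — {P4, P5}
3. P2@(0, 1, -1) [-x clear] — {P2, P4, P5}
4. P9@(0, 2, -1) [+y clear] — {P2, P4, P5, P9}
5. P12@(0, 1, 0) — -z all obstructed ⇒ blocked

Invalid at step 5 (blocked)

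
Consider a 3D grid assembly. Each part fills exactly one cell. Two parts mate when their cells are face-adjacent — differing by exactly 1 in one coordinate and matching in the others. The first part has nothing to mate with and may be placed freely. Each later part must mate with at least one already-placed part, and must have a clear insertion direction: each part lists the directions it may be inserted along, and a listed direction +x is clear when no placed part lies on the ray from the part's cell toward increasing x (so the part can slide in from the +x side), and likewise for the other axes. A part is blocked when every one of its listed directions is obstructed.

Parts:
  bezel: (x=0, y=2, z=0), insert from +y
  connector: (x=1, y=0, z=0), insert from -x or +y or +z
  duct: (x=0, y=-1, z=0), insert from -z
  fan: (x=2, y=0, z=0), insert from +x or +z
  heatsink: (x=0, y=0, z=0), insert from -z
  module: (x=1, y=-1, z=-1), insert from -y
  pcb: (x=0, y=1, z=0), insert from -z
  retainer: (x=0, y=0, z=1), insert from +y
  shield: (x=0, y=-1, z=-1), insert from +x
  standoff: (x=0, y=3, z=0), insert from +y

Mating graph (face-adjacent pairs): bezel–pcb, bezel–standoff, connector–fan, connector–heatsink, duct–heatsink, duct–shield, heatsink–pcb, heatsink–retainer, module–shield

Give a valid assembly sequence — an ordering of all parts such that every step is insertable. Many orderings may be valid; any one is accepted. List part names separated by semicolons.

bezel; pcb; heatsink; connector; retainer; duct; shield; module; standoff; fan

1. bezel@(0, 2, 0) [+y clear] — {bezel}
2. pcb@(0, 1, 0) [-z clear] — {bezel, pcb}
3. heatsink@(0, 0, 0) [-z clear] — {bezel, heatsink, pcb}
4. connector@(1, 0, 0) [+y clear] — {bezel, connector, heatsink, pcb}
5. retainer@(0, 0, 1) [+y clear] — {bezel, connector, heatsink, pcb, retainer}
6. duct@(0, -1, 0) [-z clear] — {bezel, connector, duct, heatsink, pcb, retainer}
7. shield@(0, -1, -1) [+x clear] — {bezel, connector, duct, heatsink, pcb, retainer, shield}
8. module@(1, -1, -1) [-y clear] — {bezel, connector, duct, heatsink, module, pcb, retainer, shield}
9. standoff@(0, 3, 0) [+y clear] — {bezel, connector, duct, heatsink, module, pcb, retainer, shield, standoff}
10. fan@(2, 0, 0) [+x clear] — {bezel, connector, duct, fan, heatsink, module, pcb, retainer, shield, standoff}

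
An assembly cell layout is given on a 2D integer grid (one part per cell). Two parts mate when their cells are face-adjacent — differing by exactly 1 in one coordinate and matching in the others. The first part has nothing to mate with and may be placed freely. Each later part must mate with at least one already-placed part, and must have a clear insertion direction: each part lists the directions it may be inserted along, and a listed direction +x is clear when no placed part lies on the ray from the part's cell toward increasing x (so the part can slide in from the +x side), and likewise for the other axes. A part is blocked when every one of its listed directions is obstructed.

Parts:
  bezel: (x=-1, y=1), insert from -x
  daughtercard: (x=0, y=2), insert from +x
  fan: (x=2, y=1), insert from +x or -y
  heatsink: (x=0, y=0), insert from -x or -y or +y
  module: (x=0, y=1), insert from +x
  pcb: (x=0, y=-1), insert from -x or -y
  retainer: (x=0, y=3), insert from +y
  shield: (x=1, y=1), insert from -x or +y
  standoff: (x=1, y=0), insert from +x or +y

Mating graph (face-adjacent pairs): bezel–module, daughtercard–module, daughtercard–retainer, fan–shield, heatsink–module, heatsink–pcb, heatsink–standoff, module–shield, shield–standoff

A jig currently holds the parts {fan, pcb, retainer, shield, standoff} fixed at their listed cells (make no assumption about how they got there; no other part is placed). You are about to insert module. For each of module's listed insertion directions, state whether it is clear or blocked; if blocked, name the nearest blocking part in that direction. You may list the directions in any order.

+x: nearest on ray is shield@(1, 1) ⇒ blocked

+x: blocked by shield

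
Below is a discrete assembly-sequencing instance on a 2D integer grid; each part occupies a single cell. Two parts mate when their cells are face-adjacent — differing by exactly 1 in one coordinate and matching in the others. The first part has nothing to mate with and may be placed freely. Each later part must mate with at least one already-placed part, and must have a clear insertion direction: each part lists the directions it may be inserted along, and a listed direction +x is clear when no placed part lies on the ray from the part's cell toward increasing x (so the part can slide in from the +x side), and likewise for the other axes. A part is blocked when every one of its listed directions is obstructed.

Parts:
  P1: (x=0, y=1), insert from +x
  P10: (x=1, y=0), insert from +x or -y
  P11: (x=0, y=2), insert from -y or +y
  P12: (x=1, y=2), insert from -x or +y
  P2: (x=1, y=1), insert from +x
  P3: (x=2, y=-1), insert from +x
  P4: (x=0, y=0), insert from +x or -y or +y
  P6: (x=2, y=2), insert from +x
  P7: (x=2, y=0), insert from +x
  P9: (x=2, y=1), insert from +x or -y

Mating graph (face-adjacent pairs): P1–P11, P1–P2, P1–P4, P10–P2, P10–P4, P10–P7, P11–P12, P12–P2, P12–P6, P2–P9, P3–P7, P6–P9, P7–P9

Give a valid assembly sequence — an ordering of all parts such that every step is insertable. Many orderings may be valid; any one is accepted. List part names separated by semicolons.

P6; P12; P11; P1; P2; P9; P10; P7; P3; P4

1. P6@(2, 2) [+x clear] — {P6}
2. P12@(1, 2) [-x clear] — {P12, P6}
3. P11@(0, 2) [-y clear] — {P11, P12, P6}
4. P1@(0, 1) [+x clear] — {P1, P11, P12, P6}
5. P2@(1, 1) [+x clear] — {P1, P11, P12, P2, P6}
6. P9@(2, 1) [+x clear] — {P1, P11, P12, P2, P6, P9}
7. P10@(1, 0) [+x clear] — {P1, P10, P11, P12, P2, P6, P9}
8. P7@(2, 0) [+x clear] — {P1, P10, P11, P12, P2, P6, P7, P9}
9. P3@(2, -1) [+x clear] — {P1, P10, P11, P12, P2, P3, P6, P7, P9}
10. P4@(0, 0) [-y clear] — {P1, P10, P11, P12, P2, P3, P4, P6, P7, P9}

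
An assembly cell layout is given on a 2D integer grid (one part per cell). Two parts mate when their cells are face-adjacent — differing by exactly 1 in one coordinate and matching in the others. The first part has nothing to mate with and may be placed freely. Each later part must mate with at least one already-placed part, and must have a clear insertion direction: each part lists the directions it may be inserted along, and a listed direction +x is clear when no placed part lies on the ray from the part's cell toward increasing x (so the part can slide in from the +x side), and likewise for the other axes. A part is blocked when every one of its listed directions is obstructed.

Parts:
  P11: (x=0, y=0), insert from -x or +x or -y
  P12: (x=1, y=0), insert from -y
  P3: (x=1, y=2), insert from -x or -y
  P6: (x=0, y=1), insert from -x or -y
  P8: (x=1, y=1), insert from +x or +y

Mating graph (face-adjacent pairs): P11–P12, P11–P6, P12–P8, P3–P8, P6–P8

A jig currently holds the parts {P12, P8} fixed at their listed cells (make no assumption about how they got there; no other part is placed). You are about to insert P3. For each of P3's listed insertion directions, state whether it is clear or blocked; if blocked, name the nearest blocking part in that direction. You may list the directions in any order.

-x: ray from P3(1, 2) has no placed part ⇒ clear
-y: nearest on ray is P8@(1, 1) ⇒ blocked

-x: clear; -y: blocked by P8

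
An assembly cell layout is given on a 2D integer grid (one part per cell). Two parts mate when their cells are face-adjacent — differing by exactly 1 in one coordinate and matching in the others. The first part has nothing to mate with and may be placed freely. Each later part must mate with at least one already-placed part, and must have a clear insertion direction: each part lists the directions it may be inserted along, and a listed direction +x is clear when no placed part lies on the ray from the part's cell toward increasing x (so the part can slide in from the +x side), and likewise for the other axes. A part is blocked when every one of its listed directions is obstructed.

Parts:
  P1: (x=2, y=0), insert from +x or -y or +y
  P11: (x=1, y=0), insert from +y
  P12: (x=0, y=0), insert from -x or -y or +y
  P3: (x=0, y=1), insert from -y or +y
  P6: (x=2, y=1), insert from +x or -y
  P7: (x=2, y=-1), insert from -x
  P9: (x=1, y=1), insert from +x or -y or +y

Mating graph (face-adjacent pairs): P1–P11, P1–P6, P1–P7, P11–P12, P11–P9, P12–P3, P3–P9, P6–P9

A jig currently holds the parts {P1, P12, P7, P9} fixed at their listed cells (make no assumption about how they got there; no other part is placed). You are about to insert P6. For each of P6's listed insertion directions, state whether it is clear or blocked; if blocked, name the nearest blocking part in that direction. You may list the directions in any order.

+x: clear; -y: blocked by P1

+x: ray from P6(2, 1) has no placed part ⇒ clear
-y: nearest on ray is P1@(2, 0) ⇒ blocked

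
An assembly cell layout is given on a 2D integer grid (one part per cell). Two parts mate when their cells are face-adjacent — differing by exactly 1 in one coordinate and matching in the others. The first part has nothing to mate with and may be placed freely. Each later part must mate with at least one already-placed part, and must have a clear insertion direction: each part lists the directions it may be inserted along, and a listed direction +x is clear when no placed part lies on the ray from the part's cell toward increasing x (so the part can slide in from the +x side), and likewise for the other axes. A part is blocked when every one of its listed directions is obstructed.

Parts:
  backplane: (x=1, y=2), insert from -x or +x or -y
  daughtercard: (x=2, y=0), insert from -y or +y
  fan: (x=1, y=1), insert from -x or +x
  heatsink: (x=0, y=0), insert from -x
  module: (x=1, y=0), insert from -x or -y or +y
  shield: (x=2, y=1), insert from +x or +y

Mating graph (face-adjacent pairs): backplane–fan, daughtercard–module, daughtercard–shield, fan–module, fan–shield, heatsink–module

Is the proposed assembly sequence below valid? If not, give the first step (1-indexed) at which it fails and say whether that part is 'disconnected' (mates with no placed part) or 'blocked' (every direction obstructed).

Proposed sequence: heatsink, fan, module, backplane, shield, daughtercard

Invalid at step 2 (disconnected)

1. heatsink@(0, 0) [-x clear] — {heatsink}
2. fan@(1, 1) — no placed neighbour ⇒ disconnected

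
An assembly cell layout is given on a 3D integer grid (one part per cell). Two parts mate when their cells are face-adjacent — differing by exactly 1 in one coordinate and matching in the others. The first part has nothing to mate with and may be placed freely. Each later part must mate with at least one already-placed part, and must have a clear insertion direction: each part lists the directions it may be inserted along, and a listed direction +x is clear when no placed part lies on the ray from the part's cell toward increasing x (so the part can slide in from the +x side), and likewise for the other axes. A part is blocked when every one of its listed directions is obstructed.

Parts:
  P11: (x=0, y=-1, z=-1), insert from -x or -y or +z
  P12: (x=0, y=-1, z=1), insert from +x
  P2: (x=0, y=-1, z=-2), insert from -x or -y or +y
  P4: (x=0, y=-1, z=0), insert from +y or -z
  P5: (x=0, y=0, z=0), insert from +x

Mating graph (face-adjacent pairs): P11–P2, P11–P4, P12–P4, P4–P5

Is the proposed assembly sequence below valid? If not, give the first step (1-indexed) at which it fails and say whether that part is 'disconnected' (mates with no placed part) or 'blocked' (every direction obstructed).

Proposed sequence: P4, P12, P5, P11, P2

Valid

1. P4@(0, -1, 0) [+y clear] — {P4}
2. P12@(0, -1, 1) [+x clear] — {P12, P4}
3. P5@(0, 0, 0) [+x clear] — {P12, P4, P5}
4. P11@(0, -1, -1) [-x clear] — {P11, P12, P4, P5}
5. P2@(0, -1, -2) [-x clear] — {P11, P12, P2, P4, P5}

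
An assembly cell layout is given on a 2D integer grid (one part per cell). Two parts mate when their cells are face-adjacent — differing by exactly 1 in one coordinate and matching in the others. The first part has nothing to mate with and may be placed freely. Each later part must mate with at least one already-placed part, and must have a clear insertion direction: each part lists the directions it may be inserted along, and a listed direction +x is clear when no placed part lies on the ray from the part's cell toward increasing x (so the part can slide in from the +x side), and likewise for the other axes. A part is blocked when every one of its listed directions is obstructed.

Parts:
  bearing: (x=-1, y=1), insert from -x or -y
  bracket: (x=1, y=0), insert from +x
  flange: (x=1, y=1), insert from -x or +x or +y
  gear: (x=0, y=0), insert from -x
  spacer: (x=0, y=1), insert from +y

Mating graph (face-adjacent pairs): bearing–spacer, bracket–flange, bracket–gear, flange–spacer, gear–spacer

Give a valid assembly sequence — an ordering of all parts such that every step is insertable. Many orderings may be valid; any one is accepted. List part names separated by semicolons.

1. bearing@(-1, 1) [-x clear] — {bearing}
2. spacer@(0, 1) [+y clear] — {bearing, spacer}
3. flange@(1, 1) [+x clear] — {bearing, flange, spacer}
4. gear@(0, 0) [-x clear] — {bearing, flange, gear, spacer}
5. bracket@(1, 0) [+x clear] — {bearing, bracket, flange, gear, spacer}

bearing; spacer; flange; gear; bracket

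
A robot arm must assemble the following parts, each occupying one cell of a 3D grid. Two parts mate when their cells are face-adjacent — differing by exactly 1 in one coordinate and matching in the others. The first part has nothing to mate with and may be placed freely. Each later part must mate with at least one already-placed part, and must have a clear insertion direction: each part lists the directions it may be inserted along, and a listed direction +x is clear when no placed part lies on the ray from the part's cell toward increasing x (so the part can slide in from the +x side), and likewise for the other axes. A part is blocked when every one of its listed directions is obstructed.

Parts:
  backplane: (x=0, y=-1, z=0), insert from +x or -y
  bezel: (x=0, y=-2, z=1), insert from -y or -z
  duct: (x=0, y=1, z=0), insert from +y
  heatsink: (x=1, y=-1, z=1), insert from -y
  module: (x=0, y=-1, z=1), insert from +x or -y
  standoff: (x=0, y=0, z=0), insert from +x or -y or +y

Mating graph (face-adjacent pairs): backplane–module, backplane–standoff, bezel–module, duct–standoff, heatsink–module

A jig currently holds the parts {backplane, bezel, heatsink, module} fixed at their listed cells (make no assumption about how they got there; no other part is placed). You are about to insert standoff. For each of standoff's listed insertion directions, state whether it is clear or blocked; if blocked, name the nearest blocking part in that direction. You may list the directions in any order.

+x: ray from standoff(0, 0, 0) has no placed part ⇒ clear
-y: nearest on ray is backplane@(0, -1, 0) ⇒ blocked
+y: ray from standoff(0, 0, 0) has no placed part ⇒ clear

+x: clear; +y: clear; -y: blocked by backplane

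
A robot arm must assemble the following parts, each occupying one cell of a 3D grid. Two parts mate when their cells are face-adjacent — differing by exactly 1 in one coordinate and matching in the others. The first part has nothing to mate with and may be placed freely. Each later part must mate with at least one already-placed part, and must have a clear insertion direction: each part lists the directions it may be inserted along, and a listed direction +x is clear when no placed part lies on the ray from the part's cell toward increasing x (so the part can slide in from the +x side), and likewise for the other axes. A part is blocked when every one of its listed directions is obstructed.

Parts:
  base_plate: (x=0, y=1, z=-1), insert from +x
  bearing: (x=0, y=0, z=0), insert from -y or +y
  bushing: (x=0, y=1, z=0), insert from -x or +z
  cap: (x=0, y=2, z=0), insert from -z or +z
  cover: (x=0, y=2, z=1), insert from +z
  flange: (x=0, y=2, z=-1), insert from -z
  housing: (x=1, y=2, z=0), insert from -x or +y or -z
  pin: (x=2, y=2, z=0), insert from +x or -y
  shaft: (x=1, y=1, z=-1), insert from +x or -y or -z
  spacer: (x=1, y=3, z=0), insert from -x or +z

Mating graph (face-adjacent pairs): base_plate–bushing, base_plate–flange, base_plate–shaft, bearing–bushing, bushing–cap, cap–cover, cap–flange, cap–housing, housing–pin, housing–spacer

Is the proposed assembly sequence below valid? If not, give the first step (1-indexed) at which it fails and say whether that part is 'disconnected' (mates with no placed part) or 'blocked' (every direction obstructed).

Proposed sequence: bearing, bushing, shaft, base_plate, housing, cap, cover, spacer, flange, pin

1. bearing@(0, 0, 0) [-y clear] — {bearing}
2. bushing@(0, 1, 0) [-x clear] — {bearing, bushing}
3. shaft@(1, 1, -1) — no placed neighbour ⇒ disconnected

Invalid at step 3 (disconnected)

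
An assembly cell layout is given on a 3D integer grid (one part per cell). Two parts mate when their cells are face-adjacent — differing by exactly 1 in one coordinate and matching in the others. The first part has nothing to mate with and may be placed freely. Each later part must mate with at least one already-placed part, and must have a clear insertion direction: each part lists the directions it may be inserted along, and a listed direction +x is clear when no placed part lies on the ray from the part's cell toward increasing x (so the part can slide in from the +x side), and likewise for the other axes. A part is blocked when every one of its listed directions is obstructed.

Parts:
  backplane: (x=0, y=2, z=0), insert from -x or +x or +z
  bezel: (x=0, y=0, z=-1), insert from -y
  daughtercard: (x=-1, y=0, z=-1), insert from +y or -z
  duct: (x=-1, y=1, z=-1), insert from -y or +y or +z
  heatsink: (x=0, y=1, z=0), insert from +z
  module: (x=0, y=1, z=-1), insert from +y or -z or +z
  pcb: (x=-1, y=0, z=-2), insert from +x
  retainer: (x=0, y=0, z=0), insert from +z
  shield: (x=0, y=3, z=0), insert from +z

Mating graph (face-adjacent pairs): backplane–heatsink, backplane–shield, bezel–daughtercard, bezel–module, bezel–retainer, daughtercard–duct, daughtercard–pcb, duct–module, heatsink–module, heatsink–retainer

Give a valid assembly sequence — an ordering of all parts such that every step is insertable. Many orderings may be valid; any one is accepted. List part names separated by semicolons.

duct; module; heatsink; retainer; bezel; daughtercard; pcb; backplane; shield

1. duct@(-1, 1, -1) [-y clear] — {duct}
2. module@(0, 1, -1) [+y clear] — {duct, module}
3. heatsink@(0, 1, 0) [+z clear] — {duct, heatsink, module}
4. retainer@(0, 0, 0) [+z clear] — {duct, heatsink, module, retainer}
5. bezel@(0, 0, -1) [-y clear] — {bezel, duct, heatsink, module, retainer}
6. daughtercard@(-1, 0, -1) [-z clear] — {bezel, daughtercard, duct, heatsink, module, retainer}
7. pcb@(-1, 0, -2) [+x clear] — {bezel, daughtercard, duct, heatsink, module, pcb, retainer}
8. backplane@(0, 2, 0) [-x clear] — {backplane, bezel, daughtercard, duct, heatsink, module, pcb, retainer}
9. shield@(0, 3, 0) [+z clear] — {backplane, bezel, daughtercard, duct, heatsink, module, pcb, retainer, shield}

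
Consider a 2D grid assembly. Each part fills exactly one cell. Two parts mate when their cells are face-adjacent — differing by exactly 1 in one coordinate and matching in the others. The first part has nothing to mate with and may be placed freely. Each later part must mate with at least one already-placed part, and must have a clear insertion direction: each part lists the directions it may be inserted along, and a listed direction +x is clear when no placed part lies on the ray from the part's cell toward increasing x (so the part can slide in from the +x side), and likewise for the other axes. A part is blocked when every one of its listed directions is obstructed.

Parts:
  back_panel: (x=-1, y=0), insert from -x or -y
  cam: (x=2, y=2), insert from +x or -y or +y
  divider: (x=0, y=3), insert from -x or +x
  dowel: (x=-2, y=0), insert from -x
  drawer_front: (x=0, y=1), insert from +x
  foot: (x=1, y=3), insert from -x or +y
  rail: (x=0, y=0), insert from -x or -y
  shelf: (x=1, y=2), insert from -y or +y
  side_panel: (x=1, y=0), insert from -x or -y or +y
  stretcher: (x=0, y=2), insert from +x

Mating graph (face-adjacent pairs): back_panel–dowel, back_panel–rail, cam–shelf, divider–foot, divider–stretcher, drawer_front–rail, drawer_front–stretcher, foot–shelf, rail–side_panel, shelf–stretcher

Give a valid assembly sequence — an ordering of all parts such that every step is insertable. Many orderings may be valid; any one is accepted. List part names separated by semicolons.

drawer_front; rail; back_panel; dowel; side_panel; stretcher; shelf; cam; foot; divider

1. drawer_front@(0, 1) [+x clear] — {drawer_front}
2. rail@(0, 0) [-x clear] — {drawer_front, rail}
3. back_panel@(-1, 0) [-x clear] — {back_panel, drawer_front, rail}
4. dowel@(-2, 0) [-x clear] — {back_panel, dowel, drawer_front, rail}
5. side_panel@(1, 0) [-y clear] — {back_panel, dowel, drawer_front, rail, side_panel}
6. stretcher@(0, 2) [+x clear] — {back_panel, dowel, drawer_front, rail, side_panel, stretcher}
7. shelf@(1, 2) [+y clear] — {back_panel, dowel, drawer_front, rail, shelf, side_panel, stretcher}
8. cam@(2, 2) [+x clear] — {back_panel, cam, dowel, drawer_front, rail, shelf, side_panel, stretcher}
9. foot@(1, 3) [-x clear] — {back_panel, cam, dowel, drawer_front, foot, rail, shelf, side_panel, stretcher}
10. divider@(0, 3) [-x clear] — {back_panel, cam, divider, dowel, drawer_front, foot, rail, shelf, side_panel, stretcher}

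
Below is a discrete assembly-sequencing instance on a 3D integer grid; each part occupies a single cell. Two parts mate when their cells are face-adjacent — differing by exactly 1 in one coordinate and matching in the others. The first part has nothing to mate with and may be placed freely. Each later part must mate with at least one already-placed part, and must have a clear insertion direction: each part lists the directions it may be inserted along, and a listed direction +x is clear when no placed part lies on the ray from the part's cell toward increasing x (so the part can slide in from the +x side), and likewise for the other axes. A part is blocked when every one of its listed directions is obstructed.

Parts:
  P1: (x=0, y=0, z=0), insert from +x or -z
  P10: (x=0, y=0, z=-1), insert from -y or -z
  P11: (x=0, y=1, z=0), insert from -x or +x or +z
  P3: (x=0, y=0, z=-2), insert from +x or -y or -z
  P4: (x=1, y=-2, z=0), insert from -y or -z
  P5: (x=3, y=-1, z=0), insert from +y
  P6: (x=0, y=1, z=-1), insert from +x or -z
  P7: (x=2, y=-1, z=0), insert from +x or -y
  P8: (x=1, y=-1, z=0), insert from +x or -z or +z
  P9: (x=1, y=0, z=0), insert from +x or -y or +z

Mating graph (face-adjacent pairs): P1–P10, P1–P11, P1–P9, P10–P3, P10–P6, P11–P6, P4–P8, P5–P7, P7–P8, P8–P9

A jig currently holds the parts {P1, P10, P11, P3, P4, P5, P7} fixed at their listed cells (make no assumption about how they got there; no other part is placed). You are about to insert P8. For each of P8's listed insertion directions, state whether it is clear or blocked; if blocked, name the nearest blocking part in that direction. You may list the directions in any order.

+x: blocked by P7; +z: clear; -z: clear

+x: nearest on ray is P7@(2, -1, 0) ⇒ blocked
-z: ray from P8(1, -1, 0) has no placed part ⇒ clear
+z: ray from P8(1, -1, 0) has no placed part ⇒ clear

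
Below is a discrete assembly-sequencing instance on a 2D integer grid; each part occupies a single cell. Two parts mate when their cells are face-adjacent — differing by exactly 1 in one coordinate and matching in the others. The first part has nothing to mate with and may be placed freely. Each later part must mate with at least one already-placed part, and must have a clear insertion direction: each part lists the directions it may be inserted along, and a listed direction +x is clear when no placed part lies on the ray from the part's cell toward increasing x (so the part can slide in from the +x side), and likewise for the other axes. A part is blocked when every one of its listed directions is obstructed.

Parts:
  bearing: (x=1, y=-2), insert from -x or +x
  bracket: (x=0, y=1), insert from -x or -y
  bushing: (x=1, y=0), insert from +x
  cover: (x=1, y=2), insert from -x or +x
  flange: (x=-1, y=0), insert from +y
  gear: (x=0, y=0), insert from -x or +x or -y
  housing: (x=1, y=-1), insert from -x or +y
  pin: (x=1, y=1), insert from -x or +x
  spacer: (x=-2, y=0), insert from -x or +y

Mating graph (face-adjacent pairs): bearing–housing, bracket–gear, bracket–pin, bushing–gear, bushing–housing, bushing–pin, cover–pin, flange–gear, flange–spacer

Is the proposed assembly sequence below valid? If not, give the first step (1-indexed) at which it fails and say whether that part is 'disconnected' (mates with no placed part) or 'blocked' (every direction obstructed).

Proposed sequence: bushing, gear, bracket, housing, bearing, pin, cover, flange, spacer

1. bushing@(1, 0) [+x clear] — {bushing}
2. gear@(0, 0) [-x clear] — {bushing, gear}
3. bracket@(0, 1) [-x clear] — {bracket, bushing, gear}
4. housing@(1, -1) [-x clear] — {bracket, bushing, gear, housing}
5. bearing@(1, -2) [-x clear] — {bearing, bracket, bushing, gear, housing}
6. pin@(1, 1) [+x clear] — {bearing, bracket, bushing, gear, housing, pin}
7. cover@(1, 2) [-x clear] — {bearing, bracket, bushing, cover, gear, housing, pin}
8. flange@(-1, 0) [+y clear] — {bearing, bracket, bushing, cover, flange, gear, housing, pin}
9. spacer@(-2, 0) [-x clear] — {bearing, bracket, bushing, cover, flange, gear, housing, pin, spacer}

Valid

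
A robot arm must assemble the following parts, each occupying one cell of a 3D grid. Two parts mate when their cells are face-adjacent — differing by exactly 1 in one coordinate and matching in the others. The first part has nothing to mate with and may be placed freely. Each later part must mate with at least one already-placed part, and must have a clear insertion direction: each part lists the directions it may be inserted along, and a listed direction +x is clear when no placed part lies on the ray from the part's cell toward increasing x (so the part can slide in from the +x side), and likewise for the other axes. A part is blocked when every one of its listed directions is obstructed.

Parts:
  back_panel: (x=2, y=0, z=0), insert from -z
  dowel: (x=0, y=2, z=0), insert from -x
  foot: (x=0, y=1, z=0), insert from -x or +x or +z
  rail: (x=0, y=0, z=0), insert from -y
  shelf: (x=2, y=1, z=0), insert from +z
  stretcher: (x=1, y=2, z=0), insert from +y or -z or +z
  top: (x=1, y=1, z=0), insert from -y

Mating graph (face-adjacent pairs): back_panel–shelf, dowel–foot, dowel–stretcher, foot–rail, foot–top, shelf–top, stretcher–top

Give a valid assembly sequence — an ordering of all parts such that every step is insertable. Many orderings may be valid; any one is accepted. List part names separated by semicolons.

1. shelf@(2, 1, 0) [+z clear] — {shelf}
2. top@(1, 1, 0) [-y clear] — {shelf, top}
3. back_panel@(2, 0, 0) [-z clear] — {back_panel, shelf, top}
4. foot@(0, 1, 0) [-x clear] — {back_panel, foot, shelf, top}
5. rail@(0, 0, 0) [-y clear] — {back_panel, foot, rail, shelf, top}
6. dowel@(0, 2, 0) [-x clear] — {back_panel, dowel, foot, rail, shelf, top}
7. stretcher@(1, 2, 0) [+y clear] — {back_panel, dowel, foot, rail, shelf, stretcher, top}

shelf; top; back_panel; foot; rail; dowel; stretcher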